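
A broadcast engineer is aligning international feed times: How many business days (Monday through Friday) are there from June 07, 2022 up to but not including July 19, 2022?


Start: 2022-06-07 (Tuesday)
End (exclusive): 2022-07-19 (Tuesday)
Total calendar days: 42
Full weeks: 42 // 7 = 6 -> 30 weekdays
Remaining 0 days starting on Tuesday:
Total business days: 30 + 0 = 30

30


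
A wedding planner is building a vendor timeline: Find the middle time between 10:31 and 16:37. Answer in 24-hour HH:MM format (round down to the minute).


Start time: 10:31 = 631 minutes from midnight
End time: 16:37 = 997 minutes from midnight
Sum: 631 + 997 = 1628
Midpoint: 1628 / 2 = 814 minutes
Convert: 814 / 60 = 13 hours, 34 minutes
Result: 13:34

13:34


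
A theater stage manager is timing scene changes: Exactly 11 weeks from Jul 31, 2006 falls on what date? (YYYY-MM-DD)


Start: 2006-07-31
Weeks to add: 11
Convert to days: 11 x 7 = 77 days
Add 77 days to 2006-07-31
Result: 2006-10-16

2006-10-16


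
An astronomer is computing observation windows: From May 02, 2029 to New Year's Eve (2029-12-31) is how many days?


Start: May 02, 2029
End: December 31, 2029
Days left in May: 29
June: 30
July: 31
August: 31
September: 30
... plus remaining months
Sum of remaining months: 214
Total: 29 + 214 = 243

243


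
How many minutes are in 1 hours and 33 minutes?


Hours: 1
Extra minutes: 33
Minutes per hour: 60
Hours to minutes: 1 x 60 = 60
Total: 60 + 33 = 93

93


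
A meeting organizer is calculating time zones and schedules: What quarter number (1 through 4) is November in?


Month: November (month 11)
Q1: January-March (months 1-3)
Q2: April-June (months 4-6)
Q3: July-September (months 7-9)
Q4: October-December (months 10-12)
Month 11 falls in Q4

4


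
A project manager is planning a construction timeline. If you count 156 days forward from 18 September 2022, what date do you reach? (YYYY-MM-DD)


Start: 2022-09-18
Adding 156 days
Days remaining in September: 12
After September: 144 days still to add
October 2022: 31 days, 113 remaining
November 2022: 30 days, 83 remaining
December 2022: 31 days, 52 remaining
January 2023: 31 days, 21 remaining
Result: 2023-02-21

2023-02-21


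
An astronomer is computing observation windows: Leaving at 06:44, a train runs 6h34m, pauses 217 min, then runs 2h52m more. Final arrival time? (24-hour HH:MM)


Depart: 06:44
Leg 1: +394 min -> 13:18
Layover: +217 min -> 16:55
Leg 2: +172 min -> 19:47
Total travel: 783 minutes = 13h 3m
Arrival: 19:47

19:47


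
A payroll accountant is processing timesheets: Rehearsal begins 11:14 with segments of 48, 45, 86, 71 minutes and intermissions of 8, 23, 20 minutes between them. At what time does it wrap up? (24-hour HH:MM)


Start: 11:14 = 674 min from midnight
  after task 1 (48 min): 12:02
  after break (8 min): 12:10
  after task 2 (45 min): 12:55
  after break (23 min): 13:18
  after task 3 (86 min): 14:44
  after break (20 min): 15:04
  after task 4 (71 min): 16:15
Total elapsed: 301 minutes
End time: 16:15

16:15


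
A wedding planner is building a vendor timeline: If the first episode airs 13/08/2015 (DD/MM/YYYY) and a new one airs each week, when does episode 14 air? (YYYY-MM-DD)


First occurrence: 2015-08-13 (occurrence 1)
Each occurrence is 7 days after the previous.
Occurrence 14 is 13 weeks after the first.
13 weeks = 91 days
2015-08-13 + 91 days = 2015-11-12

2015-11-12


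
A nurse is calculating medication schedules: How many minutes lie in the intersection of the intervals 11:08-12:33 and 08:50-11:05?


Interval A: [668, 753] minutes from midnight
Interval B: [530, 665] minutes from midnight
Overlap start = max(668, 530) = 668
Overlap end = min(753, 665) = 665
End <= start, so the intervals do not overlap: 0 minutes

0


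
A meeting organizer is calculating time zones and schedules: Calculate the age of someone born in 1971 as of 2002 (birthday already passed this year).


Birth year: 1971
Current year: 2002
Age = current year - birth year
Age = 2002 - 1971 = 31

31


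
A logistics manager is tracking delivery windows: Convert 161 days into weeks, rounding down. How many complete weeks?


Total days: 161
Days per week: 7
Division: 161 / 7 = 23 remainder 0
Complete weeks: 23
Remaining days: 0

23


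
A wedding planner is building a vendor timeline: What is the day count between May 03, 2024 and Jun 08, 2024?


Start date: 2024-05-03
End date: 2024-06-08
May 2024: +29 days
Jun 2024: +7 days
Total: 36 days

36


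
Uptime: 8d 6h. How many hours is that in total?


Days: 8
Extra hours: 6
Hours per day: 24
Days to hours: 8 x 24 = 192
Total: 192 + 6 = 198

198


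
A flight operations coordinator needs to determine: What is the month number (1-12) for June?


Calendar month order:
5. May
6. June <--
7. July
June is month number 6

6


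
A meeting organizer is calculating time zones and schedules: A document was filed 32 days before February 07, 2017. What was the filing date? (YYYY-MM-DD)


Start: 2017-02-07
Subtracting 32 days
Days already passed in February: 7
After going back through February: 25 more days to subtract
January 2017 has 31 days, need 25
Result: 2017-01-06

2017-01-06


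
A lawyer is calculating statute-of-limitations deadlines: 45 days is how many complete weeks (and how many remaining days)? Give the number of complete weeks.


Total days: 45
Days per week: 7
Division: 45 / 7 = 6 remainder 3
Complete weeks: 6
Remaining days: 3

6


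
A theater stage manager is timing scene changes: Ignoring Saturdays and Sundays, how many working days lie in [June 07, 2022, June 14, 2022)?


Start: 2022-06-07 (Tuesday)
End (exclusive): 2022-06-14 (Tuesday)
Total calendar days: 7
Full weeks: 7 // 7 = 1 -> 5 weekdays
Remaining 0 days starting on Tuesday:
Total business days: 5 + 0 = 5

5


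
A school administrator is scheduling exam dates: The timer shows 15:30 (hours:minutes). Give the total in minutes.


Hours: 15
Minutes: 30
Convert hours to minutes: 15 x 60 = 900
Add remaining minutes: 900 + 30 = 930

930


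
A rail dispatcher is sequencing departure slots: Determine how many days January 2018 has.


Month: January
Year: 2018
January is a 31-day month
Total: 31 days

31


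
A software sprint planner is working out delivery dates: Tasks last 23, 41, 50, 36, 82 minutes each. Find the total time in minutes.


Durations: 23, 41, 50, 36, 82
Running sum: 23
+ 41 = 64
+ 50 = 114
+ 36 = 150
+ 82 = 232
Total duration: 232 minutes
That is 3 hours and 52 minutes

232


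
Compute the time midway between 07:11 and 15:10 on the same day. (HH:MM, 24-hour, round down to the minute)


Start time: 07:11 = 431 minutes from midnight
End time: 15:10 = 910 minutes from midnight
Sum: 431 + 910 = 1341
Midpoint: 1341 / 2 = 670 minutes
Convert: 670 / 60 = 11 hours, 10 minutes
Result: 11:10

11:10


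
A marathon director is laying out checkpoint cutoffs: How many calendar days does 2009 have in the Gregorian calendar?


Year: 2009
Check leap year rules:
Divisible by 4? No
2009 is not a leap year
Days: 365

365


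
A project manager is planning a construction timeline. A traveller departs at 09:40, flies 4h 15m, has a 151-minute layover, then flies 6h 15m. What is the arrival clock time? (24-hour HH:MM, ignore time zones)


Depart: 09:40
Leg 1: +255 min -> 13:55
Layover: +151 min -> 16:26
Leg 2: +375 min -> 22:41
Total travel: 781 minutes = 13h 1m
Arrival: 22:41

22:41


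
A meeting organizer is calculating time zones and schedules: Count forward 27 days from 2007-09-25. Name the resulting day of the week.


Start: 2007-09-25 (Tuesday)
Step 1 - find target date: add 27 days
  2007-09-25 + 27 days = 2007-10-22
Step 2 - day of week:
  27 mod 7 = 6
  Tuesday + 6 days -> Monday
Result: Monday (2007-10-22)

Monday


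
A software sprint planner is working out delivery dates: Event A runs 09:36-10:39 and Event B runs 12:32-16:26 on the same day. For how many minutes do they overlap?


Interval A: [576, 639] minutes from midnight
Interval B: [752, 986] minutes from midnight
Overlap start = max(576, 752) = 752
Overlap end = min(639, 986) = 639
End <= start, so the intervals do not overlap: 0 minutes

0


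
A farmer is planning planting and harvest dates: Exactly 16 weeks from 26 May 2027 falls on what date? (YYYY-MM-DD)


Start: 2027-05-26
Weeks to add: 16
Convert to days: 16 x 7 = 112 days
Add 112 days to 2027-05-26
Result: 2027-09-15

2027-09-15


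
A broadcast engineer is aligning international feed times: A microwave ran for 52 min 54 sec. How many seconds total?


Minutes: 52
Extra seconds: 54
Seconds per minute: 60
Minutes to seconds: 52 x 60 = 3120
Total: 3120 + 54 = 3174

3174


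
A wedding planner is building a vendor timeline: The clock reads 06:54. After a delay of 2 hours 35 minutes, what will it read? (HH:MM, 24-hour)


Start time: 06:54
Adding: 2 hours 35 minutes
Minutes: 54 + 35 = 89
Minute overflow: 89 >= 60, so carry 1 hour, minutes = 29
Hours: 6 + 2 + 1 = 9
Result: 09:29

09:29


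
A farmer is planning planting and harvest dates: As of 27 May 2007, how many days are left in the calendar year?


Start: May 27, 2007
End: December 31, 2007
Days left in May: 4
June: 30
July: 31
August: 31
September: 30
... plus remaining months
Sum of remaining months: 214
Total: 4 + 214 = 218

218


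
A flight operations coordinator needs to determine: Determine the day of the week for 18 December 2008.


Date: 2008-12-18
January 1, 2008 is a Tuesday
Day of year: 353
Offset from Jan 1: 352 days
352 mod 7 = 2
Result: Thursday

Thursday


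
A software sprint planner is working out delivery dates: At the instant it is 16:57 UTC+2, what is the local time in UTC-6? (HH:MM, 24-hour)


Local time: 16:57 at UTC+2 (offset 2h)
Target zone: UTC-6 (offset -6h)
Difference: -6 - (2) = -8 hours
Calculation: 16 + (-8) = 8
Result: 08:57

08:57


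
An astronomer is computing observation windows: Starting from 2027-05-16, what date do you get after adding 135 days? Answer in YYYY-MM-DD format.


Start: 2027-05-16
Adding 135 days
Days remaining in May: 15
After May: 120 days still to add
June 2027: 30 days, 90 remaining
July 2027: 31 days, 59 remaining
August 2027: 31 days, 28 remaining
September 2027 has 30 days, need 28
Result: 2027-09-28

2027-09-28


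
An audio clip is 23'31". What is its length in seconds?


Minutes: 23
Seconds: 31
Convert minutes to seconds: 23 x 60 = 1380
Add remaining seconds: 1380 + 31 = 1411

1411


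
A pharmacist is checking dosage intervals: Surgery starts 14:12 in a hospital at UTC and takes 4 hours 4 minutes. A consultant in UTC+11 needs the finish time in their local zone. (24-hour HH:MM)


Start: 14:12 in UTC
Step 1 - add duration:
  minutes: 12 + 4 = 16
  hours: 14 + 4 + 0 = 18
  end in UTC: 18:16
Step 2 - convert UTC -> UTC+11:
  offset difference: 11 - (0) = 11 hours
  18 + (11) = 29 -> mod 24 = 5
Result: 05:16 in UTC+11

05:16


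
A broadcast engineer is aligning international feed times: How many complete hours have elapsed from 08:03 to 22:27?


Start: 08:03
End: 22:27
Hour difference: 22 - 8 = 14 hours
Minute difference: 27 - 3 = 24 minutes
Total minutes: 864
Complete hours: 864 / 60 = 14 (remainder 24)

14


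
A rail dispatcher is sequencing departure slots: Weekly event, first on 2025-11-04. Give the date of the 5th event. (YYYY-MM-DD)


First occurrence: 2025-11-04 (occurrence 1)
Each occurrence is 7 days after the previous.
Occurrence 5 is 4 weeks after the first.
4 weeks = 28 days
2025-11-04 + 28 days = 2025-12-02

2025-12-02


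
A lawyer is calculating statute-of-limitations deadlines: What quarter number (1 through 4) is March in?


Month: March (month 3)
Q1: January-March (months 1-3)
Q2: April-June (months 4-6)
Q3: July-September (months 7-9)
Q4: October-December (months 10-12)
Month 3 falls in Q1

1


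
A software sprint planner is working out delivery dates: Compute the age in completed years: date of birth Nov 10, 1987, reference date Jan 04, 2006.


Birth: 1987-11-10
Reference: 2006-01-04
Year difference: 2006 - 1987 = 19
Has birthday (11-10) occurred by 01-04? No
Birthday not yet reached this year -> subtract 1
Age in full years: 18

18


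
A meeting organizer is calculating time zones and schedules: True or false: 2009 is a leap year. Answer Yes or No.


Year: 2009
Divisible by 4? 2009 / 4 = 502.25 -> No
Not divisible by 4, so NOT a leap year

No


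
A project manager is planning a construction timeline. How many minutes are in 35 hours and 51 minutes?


Hours: 35
Extra minutes: 51
Minutes per hour: 60
Hours to minutes: 35 x 60 = 2100
Total: 2100 + 51 = 2151

2151


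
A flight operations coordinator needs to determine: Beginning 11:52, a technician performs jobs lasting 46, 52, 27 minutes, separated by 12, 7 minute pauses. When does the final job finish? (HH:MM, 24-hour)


Start: 11:52 = 712 min from midnight
  after task 1 (46 min): 12:38
  after break (12 min): 12:50
  after task 2 (52 min): 13:42
  after break (7 min): 13:49
  after task 3 (27 min): 14:16
Total elapsed: 144 minutes
End time: 14:16

14:16


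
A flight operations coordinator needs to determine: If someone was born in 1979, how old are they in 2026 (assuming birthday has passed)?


Birth year: 1979
Current year: 2026
Age = current year - birth year
Age = 2026 - 1979 = 47

47


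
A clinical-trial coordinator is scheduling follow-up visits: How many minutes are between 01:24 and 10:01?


Start time: 01:24 = 84 minutes from midnight
End time: 10:01 = 601 minutes from midnight
Difference: 601 - 84 = 517 minutes
That is 8 hours and 37 minutes

517


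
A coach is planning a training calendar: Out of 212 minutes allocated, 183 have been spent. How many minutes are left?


Total budget: 212 minutes
Time used: 183 minutes
Remaining: 212 - 183 = 29 minutes
Percent used: 86.3%
Percent remaining: 13.7%

29


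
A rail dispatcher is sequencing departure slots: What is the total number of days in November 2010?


Month: November
Year: 2010
November is a 30-day month
Total: 30 days

30


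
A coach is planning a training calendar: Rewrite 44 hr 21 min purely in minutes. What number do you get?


Hours: 44
Extra minutes: 21
Minutes per hour: 60
Hours to minutes: 44 x 60 = 2640
Total: 2640 + 21 = 2661

2661


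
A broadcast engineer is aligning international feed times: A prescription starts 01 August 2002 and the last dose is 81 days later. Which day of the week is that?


Start: 2002-08-01 (Thursday)
Step 1 - find target date: add 81 days
  2002-08-01 + 81 days = 2002-10-21
Step 2 - day of week:
  81 mod 7 = 4
  Thursday + 4 days -> Monday
Result: Monday (2002-10-21)

Monday


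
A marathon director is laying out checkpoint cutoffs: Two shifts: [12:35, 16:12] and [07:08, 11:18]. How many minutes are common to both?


Interval A: [755, 972] minutes from midnight
Interval B: [428, 678] minutes from midnight
Overlap start = max(755, 428) = 755
Overlap end = min(972, 678) = 678
End <= start, so the intervals do not overlap: 0 minutes

0


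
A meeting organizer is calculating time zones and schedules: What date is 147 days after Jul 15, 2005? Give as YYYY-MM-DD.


Start: 2005-07-15
Adding 147 days
Days remaining in July: 16
After July: 131 days still to add
August 2005: 31 days, 100 remaining
September 2005: 30 days, 70 remaining
October 2005: 31 days, 39 remaining
November 2005: 30 days, 9 remaining
Result: 2005-12-09

2005-12-09


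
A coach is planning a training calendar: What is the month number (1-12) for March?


Calendar month order:
2. February
3. March <--
4. April
March is month number 3

3


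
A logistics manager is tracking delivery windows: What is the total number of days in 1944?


Year: 1944
Check leap year rules:
Divisible by 4? Yes
Divisible by 100? No
1944 is a leap year
Days: 366

366


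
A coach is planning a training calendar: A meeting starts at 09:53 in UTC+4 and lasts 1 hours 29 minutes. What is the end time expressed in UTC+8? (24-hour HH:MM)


Start: 09:53 in UTC+4
Step 1 - add duration:
  minutes: 53 + 29 = 82 (carry 1h)
  hours: 9 + 1 + 1 = 11
  end in UTC+4: 11:22
Step 2 - convert UTC+4 -> UTC+8:
  offset difference: 8 - (4) = 4 hours
  11 + (4) = 15 -> mod 24 = 15
Result: 15:22 in UTC+8

15:22


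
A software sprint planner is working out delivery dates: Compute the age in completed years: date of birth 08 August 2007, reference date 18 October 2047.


Birth: 2007-08-08
Reference: 2047-10-18
Year difference: 2047 - 2007 = 40
Has birthday (08-08) occurred by 10-18? Yes
Age in full years: 40

40


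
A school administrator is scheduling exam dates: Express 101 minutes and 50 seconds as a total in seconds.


Minutes: 101
Seconds: 50
Convert minutes to seconds: 101 x 60 = 6060
Add remaining seconds: 6060 + 50 = 6110

6110


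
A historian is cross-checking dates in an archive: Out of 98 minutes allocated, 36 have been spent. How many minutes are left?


Total budget: 98 minutes
Time used: 36 minutes
Remaining: 98 - 36 = 62 minutes
Percent used: 36.7%
Percent remaining: 63.3%

62


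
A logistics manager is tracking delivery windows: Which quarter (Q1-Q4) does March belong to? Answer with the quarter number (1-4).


Month: March (month 3)
Q1: January-March (months 1-3)
Q2: April-June (months 4-6)
Q3: July-September (months 7-9)
Q4: October-December (months 10-12)
Month 3 falls in Q1

1


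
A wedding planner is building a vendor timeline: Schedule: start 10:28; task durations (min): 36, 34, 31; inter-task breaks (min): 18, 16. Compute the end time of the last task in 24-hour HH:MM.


Start: 10:28 = 628 min from midnight
  after task 1 (36 min): 11:04
  after break (18 min): 11:22
  after task 2 (34 min): 11:56
  after break (16 min): 12:12
  after task 3 (31 min): 12:43
Total elapsed: 135 minutes
End time: 12:43

12:43


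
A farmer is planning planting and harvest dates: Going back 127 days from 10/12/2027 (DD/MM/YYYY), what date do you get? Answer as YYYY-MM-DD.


Start: 2027-12-10
Subtracting 127 days
Days already passed in December: 10
After going back through December: 117 more days to subtract
November 2027: 30 days, 87 remaining
October 2027: 31 days, 56 remaining
September 2027: 30 days, 26 remaining
August 2027 has 31 days, need 26
Result: 2027-08-05

2027-08-05


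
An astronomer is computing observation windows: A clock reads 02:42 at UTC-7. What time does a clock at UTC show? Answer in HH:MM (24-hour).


Local time: 02:42 at UTC-7 (offset -7h)
Target zone: UTC (offset 0h)
Difference: 0 - (-7) = 7 hours
Calculation: 2 + (7) = 9
Result: 09:42

09:42


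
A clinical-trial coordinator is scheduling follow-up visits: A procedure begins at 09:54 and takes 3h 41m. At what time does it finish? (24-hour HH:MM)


Start time: 09:54
Adding: 3 hours 41 minutes
Minutes: 54 + 41 = 95
Minute overflow: 95 >= 60, so carry 1 hour, minutes = 35
Hours: 9 + 3 + 1 = 13
Result: 13:35

13:35


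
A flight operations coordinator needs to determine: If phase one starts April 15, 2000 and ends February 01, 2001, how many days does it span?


Start date: 2000-04-15
End date: 2001-02-01
Apr 2000: +16 days
May 2000: +31 days
Jun 2000: +30 days
... (7 more months)
Total: 292 days

292


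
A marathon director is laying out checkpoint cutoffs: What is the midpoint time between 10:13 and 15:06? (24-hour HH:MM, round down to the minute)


Start time: 10:13 = 613 minutes from midnight
End time: 15:06 = 906 minutes from midnight
Sum: 613 + 906 = 1519
Midpoint: 1519 / 2 = 759 minutes
Convert: 759 / 60 = 12 hours, 39 minutes
Result: 12:39

12:39


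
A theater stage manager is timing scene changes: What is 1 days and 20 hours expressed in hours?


Days: 1
Extra hours: 20
Hours per day: 24
Days to hours: 1 x 24 = 24
Total: 24 + 20 = 44

44


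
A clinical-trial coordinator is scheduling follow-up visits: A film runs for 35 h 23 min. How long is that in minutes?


Hours: 35
Minutes: 23
Convert hours to minutes: 35 x 60 = 2100
Add remaining minutes: 2100 + 23 = 2123

2123


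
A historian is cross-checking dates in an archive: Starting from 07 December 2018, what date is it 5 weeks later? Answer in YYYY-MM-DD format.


Start: 2018-12-07
Weeks to add: 5
Convert to days: 5 x 7 = 35 days
Add 35 days to 2018-12-07
Result: 2019-01-11

2019-01-11


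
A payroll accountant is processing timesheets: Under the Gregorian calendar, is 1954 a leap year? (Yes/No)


Year: 1954
Divisible by 4? 1954 / 4 = 488.5 -> No
Not divisible by 4, so NOT a leap year

No


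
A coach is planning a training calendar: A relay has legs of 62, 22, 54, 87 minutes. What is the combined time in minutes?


Durations: 62, 22, 54, 87
Running sum: 62
+ 22 = 84
+ 54 = 138
+ 87 = 225
Total duration: 225 minutes
That is 3 hours and 45 minutes

225


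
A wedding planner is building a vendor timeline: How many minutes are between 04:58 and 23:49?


Start time: 04:58 = 298 minutes from midnight
End time: 23:49 = 1429 minutes from midnight
Difference: 1429 - 298 = 1131 minutes
That is 18 hours and 51 minutes

1131


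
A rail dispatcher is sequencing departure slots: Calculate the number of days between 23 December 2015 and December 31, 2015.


Start: December 23, 2015
End: December 31, 2015
Days left in December: 8
Total: 8 days

8


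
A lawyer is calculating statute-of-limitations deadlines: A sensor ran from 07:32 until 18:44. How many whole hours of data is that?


Start: 07:32
End: 18:44
Hour difference: 18 - 7 = 11 hours
Minute difference: 44 - 32 = 12 minutes
Total minutes: 672
Complete hours: 672 / 60 = 11 (remainder 12)

11


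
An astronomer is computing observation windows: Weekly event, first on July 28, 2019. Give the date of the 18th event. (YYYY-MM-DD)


First occurrence: 2019-07-28 (occurrence 1)
Each occurrence is 7 days after the previous.
Occurrence 18 is 17 weeks after the first.
17 weeks = 119 days
2019-07-28 + 119 days = 2019-11-24

2019-11-24


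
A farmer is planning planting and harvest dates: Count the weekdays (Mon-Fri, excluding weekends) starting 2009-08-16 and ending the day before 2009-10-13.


Start: 2009-08-16 (Sunday)
End (exclusive): 2009-10-13 (Tuesday)
Total calendar days: 58
Full weeks: 58 // 7 = 8 -> 40 weekdays
Remaining 2 days starting on Sunday:
  Sun(-), Mon(w) -> 1 weekdays
Total business days: 40 + 1 = 41

41


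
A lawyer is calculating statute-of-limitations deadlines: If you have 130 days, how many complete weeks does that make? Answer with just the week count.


Total days: 130
Days per week: 7
Division: 130 / 7 = 18 remainder 4
Complete weeks: 18
Remaining days: 4

18


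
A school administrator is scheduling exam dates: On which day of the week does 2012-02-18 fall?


Date: 2012-02-18
January 1, 2012 is a Sunday
Day of year: 49
Offset from Jan 1: 48 days
48 mod 7 = 6
Result: Saturday

Saturday


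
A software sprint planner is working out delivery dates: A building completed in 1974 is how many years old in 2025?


Birth year: 1974
Current year: 2025
Age = current year - birth year
Age = 2025 - 1974 = 51

51


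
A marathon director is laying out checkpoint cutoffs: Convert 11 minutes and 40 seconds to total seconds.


Minutes: 11
Extra seconds: 40
Seconds per minute: 60
Minutes to seconds: 11 x 60 = 660
Total: 660 + 40 = 700

700


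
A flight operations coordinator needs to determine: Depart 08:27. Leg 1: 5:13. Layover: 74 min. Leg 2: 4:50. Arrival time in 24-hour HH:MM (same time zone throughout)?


Depart: 08:27
Leg 1: +313 min -> 13:40
Layover: +74 min -> 14:54
Leg 2: +290 min -> 19:44
Total travel: 677 minutes = 11h 17m
Arrival: 19:44

19:44


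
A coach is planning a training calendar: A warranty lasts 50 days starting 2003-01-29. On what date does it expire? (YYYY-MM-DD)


Start: 2003-01-29
Adding 50 days
Days remaining in January: 2
After January: 48 days still to add
February 2003: 28 days, 20 remaining
March 2003 has 31 days, need 20
Result: 2003-03-20

2003-03-20


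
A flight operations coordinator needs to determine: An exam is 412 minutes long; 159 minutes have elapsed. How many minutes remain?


Total budget: 412 minutes
Time used: 159 minutes
Remaining: 412 - 159 = 253 minutes
Percent used: 38.6%
Percent remaining: 61.4%

253


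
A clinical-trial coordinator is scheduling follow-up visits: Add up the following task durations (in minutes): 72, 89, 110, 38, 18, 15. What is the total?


Durations: 72, 89, 110, 38, 18, 15
Running sum: 72
+ 89 = 161
+ 110 = 271
+ 38 = 309
+ 18 = 327
+ 15 = 342
Total duration: 342 minutes
That is 5 hours and 42 minutes

342


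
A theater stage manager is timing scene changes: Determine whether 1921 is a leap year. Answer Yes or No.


Year: 1921
Divisible by 4? 1921 / 4 = 480.25 -> No
Not divisible by 4, so NOT a leap year

No


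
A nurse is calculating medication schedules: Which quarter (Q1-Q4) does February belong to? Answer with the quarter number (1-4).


Month: February (month 2)
Q1: January-March (months 1-3)
Q2: April-June (months 4-6)
Q3: July-September (months 7-9)
Q4: October-December (months 10-12)
Month 2 falls in Q1

1


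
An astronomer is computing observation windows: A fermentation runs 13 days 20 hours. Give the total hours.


Days: 13
Extra hours: 20
Hours per day: 24
Days to hours: 13 x 24 = 312
Total: 312 + 20 = 332

332


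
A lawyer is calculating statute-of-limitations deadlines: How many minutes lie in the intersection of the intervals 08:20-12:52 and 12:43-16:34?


Interval A: [500, 772] minutes from midnight
Interval B: [763, 994] minutes from midnight
Overlap start = max(500, 763) = 763
Overlap end = min(772, 994) = 772
Overlap = 772 - 763 = 9 minutes

9


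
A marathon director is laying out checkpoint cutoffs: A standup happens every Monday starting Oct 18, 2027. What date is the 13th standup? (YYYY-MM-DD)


First occurrence: 2027-10-18 (occurrence 1)
Each occurrence is 7 days after the previous.
Occurrence 13 is 12 weeks after the first.
12 weeks = 84 days
2027-10-18 + 84 days = 2028-01-10

2028-01-10


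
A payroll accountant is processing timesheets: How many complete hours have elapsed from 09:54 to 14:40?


Start: 09:54
End: 14:40
Hour difference: 14 - 9 = 5 hours
Minute difference: 40 - 54 = -14 minutes
Total minutes: 286
Complete hours: 286 / 60 = 4 (remainder 46)

4


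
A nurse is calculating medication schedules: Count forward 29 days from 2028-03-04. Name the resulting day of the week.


Start: 2028-03-04 (Saturday)
Step 1 - find target date: add 29 days
  2028-03-04 + 29 days = 2028-04-02
Step 2 - day of week:
  29 mod 7 = 1
  Saturday + 1 days -> Sunday
Result: Sunday (2028-04-02)

Sunday


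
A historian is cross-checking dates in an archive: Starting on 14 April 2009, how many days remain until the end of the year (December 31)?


Start: April 14, 2009
End: December 31, 2009
Days left in April: 16
May: 31
June: 30
July: 31
August: 31
... plus remaining months
Sum of remaining months: 245
Total: 16 + 245 = 261

261


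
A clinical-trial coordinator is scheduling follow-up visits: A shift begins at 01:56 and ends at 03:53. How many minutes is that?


Start time: 01:56 = 116 minutes from midnight
End time: 03:53 = 233 minutes from midnight
Difference: 233 - 116 = 117 minutes
That is 1 hours and 57 minutes

117


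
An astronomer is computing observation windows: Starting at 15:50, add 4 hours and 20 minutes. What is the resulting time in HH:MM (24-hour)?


Start time: 15:50
Adding: 4 hours 20 minutes
Minutes: 50 + 20 = 70
Minute overflow: 70 >= 60, so carry 1 hour, minutes = 10
Hours: 15 + 4 + 1 = 20
Result: 20:10

20:10


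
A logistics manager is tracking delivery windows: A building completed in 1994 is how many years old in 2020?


Birth year: 1994
Current year: 2020
Age = current year - birth year
Age = 2020 - 1994 = 26

26


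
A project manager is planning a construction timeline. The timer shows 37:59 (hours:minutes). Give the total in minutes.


Hours: 37
Minutes: 59
Convert hours to minutes: 37 x 60 = 2220
Add remaining minutes: 2220 + 59 = 2279

2279


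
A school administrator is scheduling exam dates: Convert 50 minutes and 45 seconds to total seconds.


Minutes: 50
Extra seconds: 45
Seconds per minute: 60
Minutes to seconds: 50 x 60 = 3000
Total: 3000 + 45 = 3045

3045


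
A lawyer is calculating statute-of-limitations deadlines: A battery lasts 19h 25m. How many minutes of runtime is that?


Hours: 19
Extra minutes: 25
Minutes per hour: 60
Hours to minutes: 19 x 60 = 1140
Total: 1140 + 25 = 1165

1165


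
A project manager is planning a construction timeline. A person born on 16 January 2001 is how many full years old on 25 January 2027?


Birth: 2001-01-16
Reference: 2027-01-25
Year difference: 2027 - 2001 = 26
Has birthday (01-16) occurred by 01-25? Yes
Age in full years: 26

26


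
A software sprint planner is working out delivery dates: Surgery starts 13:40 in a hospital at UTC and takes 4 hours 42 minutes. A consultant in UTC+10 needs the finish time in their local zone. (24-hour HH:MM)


Start: 13:40 in UTC
Step 1 - add duration:
  minutes: 40 + 42 = 82 (carry 1h)
  hours: 13 + 4 + 1 = 18
  end in UTC: 18:22
Step 2 - convert UTC -> UTC+10:
  offset difference: 10 - (0) = 10 hours
  18 + (10) = 28 -> mod 24 = 4
Result: 04:22 in UTC+10

04:22


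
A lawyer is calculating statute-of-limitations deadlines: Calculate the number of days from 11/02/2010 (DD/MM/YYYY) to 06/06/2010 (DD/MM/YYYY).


Start date: 2010-02-11
End date: 2010-06-06
Feb 2010: +18 days
Mar 2010: +31 days
Apr 2010: +30 days
May 2010: +31 days
Jun 2010: +5 days
Total: 115 days

115


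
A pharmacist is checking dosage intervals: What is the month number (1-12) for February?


Calendar month order:
1. January
2. February <--
3. March
February is month number 2

2


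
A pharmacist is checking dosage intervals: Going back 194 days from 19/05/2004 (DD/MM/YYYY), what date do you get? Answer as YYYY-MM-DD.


Start: 2004-05-19
Subtracting 194 days
Days already passed in May: 19
After going back through May: 175 more days to subtract
April 2004: 30 days, 145 remaining
March 2004: 31 days, 114 remaining
February 2004: 29 days, 85 remaining
January 2004: 31 days, 54 remaining
Result: 2003-11-07

2003-11-07


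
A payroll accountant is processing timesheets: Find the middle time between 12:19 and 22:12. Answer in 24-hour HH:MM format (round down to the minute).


Start time: 12:19 = 739 minutes from midnight
End time: 22:12 = 1332 minutes from midnight
Sum: 739 + 1332 = 2071
Midpoint: 2071 / 2 = 1035 minutes
Convert: 1035 / 60 = 17 hours, 15 minutes
Result: 17:15

17:15


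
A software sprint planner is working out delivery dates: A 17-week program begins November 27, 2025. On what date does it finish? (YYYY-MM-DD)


Start: 2025-11-27
Weeks to add: 17
Convert to days: 17 x 7 = 119 days
Add 119 days to 2025-11-27
Result: 2026-03-26

2026-03-26


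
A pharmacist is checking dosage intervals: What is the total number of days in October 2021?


Month: October
Year: 2021
October is a 31-day month
Total: 31 days

31


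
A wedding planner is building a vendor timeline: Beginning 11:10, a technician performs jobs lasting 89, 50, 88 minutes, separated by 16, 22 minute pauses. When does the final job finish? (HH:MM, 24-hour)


Start: 11:10 = 670 min from midnight
  after task 1 (89 min): 12:39
  after break (16 min): 12:55
  after task 2 (50 min): 13:45
  after break (22 min): 14:07
  after task 3 (88 min): 15:35
Total elapsed: 265 minutes
End time: 15:35

15:35


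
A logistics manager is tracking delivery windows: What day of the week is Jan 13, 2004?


Date: 2004-01-13
January 1, 2004 is a Thursday
Day of year: 13
Offset from Jan 1: 12 days
12 mod 7 = 5
Result: Tuesday

Tuesday


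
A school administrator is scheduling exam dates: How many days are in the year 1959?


Year: 1959
Check leap year rules:
Divisible by 4? No
1959 is not a leap year
Days: 365

365


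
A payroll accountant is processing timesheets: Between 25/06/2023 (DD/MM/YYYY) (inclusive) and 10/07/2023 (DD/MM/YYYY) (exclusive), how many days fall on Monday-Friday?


Start: 2023-06-25 (Sunday)
End (exclusive): 2023-07-10 (Monday)
Total calendar days: 15
Full weeks: 15 // 7 = 2 -> 10 weekdays
Remaining 1 days starting on Sunday:
  Sun(-) -> 0 weekdays
Total business days: 10 + 0 = 10

10


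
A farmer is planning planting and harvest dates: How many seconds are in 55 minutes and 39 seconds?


Minutes: 55
Seconds: 39
Convert minutes to seconds: 55 x 60 = 3300
Add remaining seconds: 3300 + 39 = 3339

3339


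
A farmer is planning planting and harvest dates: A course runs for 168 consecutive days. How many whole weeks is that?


Total days: 168
Days per week: 7
Division: 168 / 7 = 24 remainder 0
Complete weeks: 24
Remaining days: 0

24


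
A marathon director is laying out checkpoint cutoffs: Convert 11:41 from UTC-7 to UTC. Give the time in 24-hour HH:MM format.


Local time: 11:41 at UTC-7 (offset -7h)
Target zone: UTC (offset 0h)
Difference: 0 - (-7) = 7 hours
Calculation: 11 + (7) = 18
Result: 18:41

18:41


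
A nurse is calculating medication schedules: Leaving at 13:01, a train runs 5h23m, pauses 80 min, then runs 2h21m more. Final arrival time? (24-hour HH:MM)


Depart: 13:01
Leg 1: +323 min -> 18:24
Layover: +80 min -> 19:44
Leg 2: +141 min -> 22:05
Total travel: 544 minutes = 9h 4m
Arrival: 22:05

22:05


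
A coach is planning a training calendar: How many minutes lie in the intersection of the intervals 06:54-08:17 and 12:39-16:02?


Interval A: [414, 497] minutes from midnight
Interval B: [759, 962] minutes from midnight
Overlap start = max(414, 759) = 759
Overlap end = min(497, 962) = 497
End <= start, so the intervals do not overlap: 0 minutes

0


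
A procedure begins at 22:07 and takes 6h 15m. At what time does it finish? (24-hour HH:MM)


Start time: 22:07
Adding: 6 hours 15 minutes
Minutes: 7 + 15 = 22
Hours: 22 + 6 + 0 = 28
Hour wraparound: 28 mod 24 = 4
Result: 04:22

04:22


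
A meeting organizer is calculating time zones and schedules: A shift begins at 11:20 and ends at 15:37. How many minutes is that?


Start time: 11:20 = 680 minutes from midnight
End time: 15:37 = 937 minutes from midnight
Difference: 937 - 680 = 257 minutes
That is 4 hours and 17 minutes

257


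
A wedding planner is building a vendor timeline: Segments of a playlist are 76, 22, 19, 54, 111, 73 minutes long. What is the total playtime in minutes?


Durations: 76, 22, 19, 54, 111, 73
Running sum: 76
+ 22 = 98
+ 19 = 117
+ 54 = 171
+ 111 = 282
+ 73 = 355
Total duration: 355 minutes
That is 5 hours and 55 minutes

355


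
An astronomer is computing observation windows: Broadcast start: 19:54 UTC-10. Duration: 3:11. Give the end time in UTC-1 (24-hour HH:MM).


Start: 19:54 in UTC-10
Step 1 - add duration:
  minutes: 54 + 11 = 65 (carry 1h)
  hours: 19 + 3 + 1 = 23
  end in UTC-10: 23:05
Step 2 - convert UTC-10 -> UTC-1:
  offset difference: -1 - (-10) = 9 hours
  23 + (9) = 32 -> mod 24 = 8
Result: 08:05 in UTC-1

08:05


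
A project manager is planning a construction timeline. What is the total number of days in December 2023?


Month: December
Year: 2023
December is a 31-day month
Total: 31 days

31


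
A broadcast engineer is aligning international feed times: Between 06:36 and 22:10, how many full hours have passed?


Start: 06:36
End: 22:10
Hour difference: 22 - 6 = 16 hours
Minute difference: 10 - 36 = -26 minutes
Total minutes: 934
Complete hours: 934 / 60 = 15 (remainder 34)

15


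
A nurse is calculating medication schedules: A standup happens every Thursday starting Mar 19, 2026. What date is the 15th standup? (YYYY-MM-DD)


First occurrence: 2026-03-19 (occurrence 1)
Each occurrence is 7 days after the previous.
Occurrence 15 is 14 weeks after the first.
14 weeks = 98 days
2026-03-19 + 98 days = 2026-06-25

2026-06-25


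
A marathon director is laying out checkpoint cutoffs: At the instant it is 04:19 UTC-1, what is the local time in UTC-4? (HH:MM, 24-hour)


Local time: 04:19 at UTC-1 (offset -1h)
Target zone: UTC-4 (offset -4h)
Difference: -4 - (-1) = -3 hours
Calculation: 4 + (-3) = 1
Result: 01:19

01:19


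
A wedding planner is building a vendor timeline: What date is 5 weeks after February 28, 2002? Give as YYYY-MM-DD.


Start: 2002-02-28
Weeks to add: 5
Convert to days: 5 x 7 = 35 days
Add 35 days to 2002-02-28
Result: 2002-04-04

2002-04-04


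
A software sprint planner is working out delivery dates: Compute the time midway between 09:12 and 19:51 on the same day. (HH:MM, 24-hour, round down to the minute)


Start time: 09:12 = 552 minutes from midnight
End time: 19:51 = 1191 minutes from midnight
Sum: 552 + 1191 = 1743
Midpoint: 1743 / 2 = 871 minutes
Convert: 871 / 60 = 14 hours, 31 minutes
Result: 14:31

14:31


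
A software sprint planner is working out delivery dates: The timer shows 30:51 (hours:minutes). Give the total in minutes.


Hours: 30
Minutes: 51
Convert hours to minutes: 30 x 60 = 1800
Add remaining minutes: 1800 + 51 = 1851

1851


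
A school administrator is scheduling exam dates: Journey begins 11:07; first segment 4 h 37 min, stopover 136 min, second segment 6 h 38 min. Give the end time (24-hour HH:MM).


Depart: 11:07
Leg 1: +277 min -> 15:44
Layover: +136 min -> 18:00
Leg 2: +398 min -> 00:38
Total travel: 811 minutes = 13h 31m
Arrival: 00:38

00:38


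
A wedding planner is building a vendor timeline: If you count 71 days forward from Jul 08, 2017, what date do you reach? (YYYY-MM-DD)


Start: 2017-07-08
Adding 71 days
Days remaining in July: 23
After July: 48 days still to add
August 2017: 31 days, 17 remaining
September 2017 has 30 days, need 17
Result: 2017-09-17

2017-09-17


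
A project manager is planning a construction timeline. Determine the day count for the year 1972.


Year: 1972
Check leap year rules:
Divisible by 4? Yes
Divisible by 100? No
1972 is a leap year
Days: 366

366


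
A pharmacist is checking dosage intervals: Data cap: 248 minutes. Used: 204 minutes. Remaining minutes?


Total budget: 248 minutes
Time used: 204 minutes
Remaining: 248 - 204 = 44 minutes
Percent used: 82.3%
Percent remaining: 17.7%

44


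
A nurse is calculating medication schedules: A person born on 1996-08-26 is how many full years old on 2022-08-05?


Birth: 1996-08-26
Reference: 2022-08-05
Year difference: 2022 - 1996 = 26
Has birthday (08-26) occurred by 08-05? No
Birthday not yet reached this year -> subtract 1
Age in full years: 25

25


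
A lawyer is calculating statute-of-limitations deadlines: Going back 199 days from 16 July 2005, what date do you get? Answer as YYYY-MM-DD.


Start: 2005-07-16
Subtracting 199 days
Days already passed in July: 16
After going back through July: 183 more days to subtract
June 2005: 30 days, 153 remaining
May 2005: 31 days, 122 remaining
April 2005: 30 days, 92 remaining
March 2005: 31 days, 61 remaining
Result: 2004-12-29

2004-12-29


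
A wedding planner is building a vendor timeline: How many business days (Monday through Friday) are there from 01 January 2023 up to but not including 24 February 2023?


Start: 2023-01-01 (Sunday)
End (exclusive): 2023-02-24 (Friday)
Total calendar days: 54
Full weeks: 54 // 7 = 7 -> 35 weekdays
Remaining 5 days starting on Sunday:
  Sun(-), Mon(w), Tue(w), Wed(w), Thu(w) -> 4 weekdays
Total business days: 35 + 4 = 39

39


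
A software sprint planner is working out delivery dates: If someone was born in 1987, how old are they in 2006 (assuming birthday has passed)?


Birth year: 1987
Current year: 2006
Age = current year - birth year
Age = 2006 - 1987 = 19

19


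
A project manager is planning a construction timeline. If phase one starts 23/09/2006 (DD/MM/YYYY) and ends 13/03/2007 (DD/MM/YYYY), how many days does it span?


Start date: 2006-09-23
End date: 2007-03-13
Sep 2006: +8 days
Oct 2006: +31 days
Nov 2006: +30 days
... (4 more months)
Total: 171 days

171
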